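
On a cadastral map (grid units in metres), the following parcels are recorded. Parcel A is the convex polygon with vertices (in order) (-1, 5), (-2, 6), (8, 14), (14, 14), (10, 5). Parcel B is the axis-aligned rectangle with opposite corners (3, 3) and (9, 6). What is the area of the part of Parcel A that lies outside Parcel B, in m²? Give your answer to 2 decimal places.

79.50

|Parcel A| = 85.5, |Parcel A∩Parcel B| = 6.
|Parcel A ∖ Parcel B| = |Parcel A| − |Parcel A∩Parcel B| = 85.5 − 6 = 79.50.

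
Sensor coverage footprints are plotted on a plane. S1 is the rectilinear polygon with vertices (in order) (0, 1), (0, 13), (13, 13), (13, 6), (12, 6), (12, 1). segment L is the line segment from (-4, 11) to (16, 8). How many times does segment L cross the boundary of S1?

2

The segment meets the boundary at (13,8.45), (0,10.4).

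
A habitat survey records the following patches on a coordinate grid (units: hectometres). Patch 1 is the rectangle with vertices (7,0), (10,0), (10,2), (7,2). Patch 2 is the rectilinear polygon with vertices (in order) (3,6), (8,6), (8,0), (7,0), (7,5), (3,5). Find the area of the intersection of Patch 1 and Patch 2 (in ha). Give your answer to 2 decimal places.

The intersection is the polygon with vertices (8,2), (8,0), (7,0), (7,2).
By the shoelace formula its area is 2.00.

2.00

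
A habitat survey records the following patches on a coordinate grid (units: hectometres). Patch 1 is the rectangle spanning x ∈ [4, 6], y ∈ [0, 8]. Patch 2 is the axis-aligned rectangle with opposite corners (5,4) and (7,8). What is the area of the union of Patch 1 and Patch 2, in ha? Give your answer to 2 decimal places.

By inclusion–exclusion:
Individual areas: |Patch 1| = 16, |Patch 2| = 8.
|Patch 1∩Patch 2|: x∈[5,6], y∈[4,8] → 1·4 = 4.
|Patch 1 ∪ Patch 2| = 24 − 4 = 20.00.

20.00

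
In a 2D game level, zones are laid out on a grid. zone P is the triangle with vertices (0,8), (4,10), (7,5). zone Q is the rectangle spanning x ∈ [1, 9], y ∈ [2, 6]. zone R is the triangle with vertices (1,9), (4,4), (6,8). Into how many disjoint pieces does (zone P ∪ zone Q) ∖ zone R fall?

3

(zone P ∪ zone Q) ∖ zone R splits into 3 disjoint pieces (area 2.7013, area 30.6909, area 1.2308).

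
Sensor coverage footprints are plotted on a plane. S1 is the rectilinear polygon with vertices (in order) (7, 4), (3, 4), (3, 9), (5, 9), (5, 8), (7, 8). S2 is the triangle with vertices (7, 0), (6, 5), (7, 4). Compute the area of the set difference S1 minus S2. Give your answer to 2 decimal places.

17.60

|S1| = 18, |S1∩S2| = 0.4.
|S1 ∖ S2| = |S1| − |S1∩S2| = 18 − 0.4 = 17.60.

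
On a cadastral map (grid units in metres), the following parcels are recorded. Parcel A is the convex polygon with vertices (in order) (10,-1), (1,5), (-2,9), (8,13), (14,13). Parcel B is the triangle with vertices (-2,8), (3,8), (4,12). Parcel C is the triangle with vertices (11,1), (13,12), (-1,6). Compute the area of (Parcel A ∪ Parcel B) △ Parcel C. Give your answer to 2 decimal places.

|Parcel A ∪ Parcel B| = 125.75.
|(Parcel A ∪ Parcel B) ∩ Parcel C| = 69.4234.
|(Parcel A ∪ Parcel B) △ Parcel C| = 125.75 + 71 − 138.8468 = 57.90.

57.90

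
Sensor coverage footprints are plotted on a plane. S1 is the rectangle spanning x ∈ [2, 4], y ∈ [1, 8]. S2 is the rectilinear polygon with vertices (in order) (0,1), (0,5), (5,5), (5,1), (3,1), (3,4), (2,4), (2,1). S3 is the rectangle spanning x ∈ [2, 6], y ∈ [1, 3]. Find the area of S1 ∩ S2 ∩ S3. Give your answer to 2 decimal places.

2.00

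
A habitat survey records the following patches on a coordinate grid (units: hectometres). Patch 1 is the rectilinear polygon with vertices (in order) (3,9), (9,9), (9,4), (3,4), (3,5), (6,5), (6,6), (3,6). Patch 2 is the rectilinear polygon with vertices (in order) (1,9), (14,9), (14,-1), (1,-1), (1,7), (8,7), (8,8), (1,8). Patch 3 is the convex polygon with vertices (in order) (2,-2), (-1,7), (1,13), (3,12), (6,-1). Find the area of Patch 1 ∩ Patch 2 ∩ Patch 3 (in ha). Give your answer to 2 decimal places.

3.81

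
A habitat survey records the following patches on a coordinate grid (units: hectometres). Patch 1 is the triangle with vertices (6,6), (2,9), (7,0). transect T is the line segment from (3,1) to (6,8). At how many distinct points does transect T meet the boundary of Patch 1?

The segment meets the boundary at (5.351,6.486), (4.5,4.5).

2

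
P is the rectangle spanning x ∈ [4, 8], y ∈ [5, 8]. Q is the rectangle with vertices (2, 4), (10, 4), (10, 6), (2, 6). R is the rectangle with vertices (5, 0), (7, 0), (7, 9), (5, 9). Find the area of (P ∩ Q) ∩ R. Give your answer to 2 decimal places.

2.00

The region (P ∩ Q) ∩ R is the polygon with vertices (5,5), (5,6), (7,6), (7,5).
By the shoelace formula its area is 2.00.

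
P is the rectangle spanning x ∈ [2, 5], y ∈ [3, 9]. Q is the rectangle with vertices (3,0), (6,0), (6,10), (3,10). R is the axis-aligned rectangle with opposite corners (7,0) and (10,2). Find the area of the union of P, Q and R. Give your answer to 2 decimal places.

By inclusion–exclusion:
Individual areas: |P| = 18, |Q| = 30, |R| = 6.
|P∩Q|: x∈[3,5], y∈[3,9] → 2·6 = 12.
|P∩R| = 0 (no overlap).
|Q∩R| = 0 (no overlap).
|P∩Q∩R| = 0.
|P ∪ Q ∪ R| = 54 − 12 + 0 = 42.00.

42.00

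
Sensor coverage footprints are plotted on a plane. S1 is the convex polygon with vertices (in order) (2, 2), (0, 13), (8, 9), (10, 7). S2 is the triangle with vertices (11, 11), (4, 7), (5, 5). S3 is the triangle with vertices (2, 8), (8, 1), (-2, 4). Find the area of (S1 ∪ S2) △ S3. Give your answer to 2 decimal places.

55.90

|S1 ∪ S2| = 54.7167.
|(S1 ∪ S2) ∩ S3| = 12.4083.
|(S1 ∪ S2) △ S3| = 54.7167 + 26 − 24.8165 = 55.90.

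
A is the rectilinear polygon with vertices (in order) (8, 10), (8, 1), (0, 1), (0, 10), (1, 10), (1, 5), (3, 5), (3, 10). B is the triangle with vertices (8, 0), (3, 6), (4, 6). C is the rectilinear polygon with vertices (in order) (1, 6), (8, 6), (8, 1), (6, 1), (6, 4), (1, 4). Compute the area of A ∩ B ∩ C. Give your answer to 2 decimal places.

2.18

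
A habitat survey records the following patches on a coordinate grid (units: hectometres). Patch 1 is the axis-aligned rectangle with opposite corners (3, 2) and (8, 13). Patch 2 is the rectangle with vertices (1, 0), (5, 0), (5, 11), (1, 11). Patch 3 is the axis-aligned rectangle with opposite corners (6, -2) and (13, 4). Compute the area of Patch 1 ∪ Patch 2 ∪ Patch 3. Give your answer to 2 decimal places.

119.00

By inclusion–exclusion:
Individual areas: |Patch 1| = 55, |Patch 2| = 44, |Patch 3| = 42.
|Patch 1∩Patch 2|: x∈[3,5], y∈[2,11] → 2·9 = 18.
|Patch 1∩Patch 3|: x∈[6,8], y∈[2,4] → 2·2 = 4.
|Patch 2∩Patch 3| = 0 (no overlap).
|Patch 1∩Patch 2∩Patch 3| = 0.
|Patch 1 ∪ Patch 2 ∪ Patch 3| = 141 − 22 + 0 = 119.00.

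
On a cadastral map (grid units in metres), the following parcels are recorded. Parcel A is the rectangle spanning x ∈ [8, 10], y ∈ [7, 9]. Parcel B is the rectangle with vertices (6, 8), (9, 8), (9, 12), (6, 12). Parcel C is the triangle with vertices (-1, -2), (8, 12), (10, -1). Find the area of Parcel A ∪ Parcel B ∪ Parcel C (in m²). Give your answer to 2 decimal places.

By inclusion–exclusion:
Individual areas: |Parcel A| = 4, |Parcel B| = 12, |Parcel C| = 72.5.
|Parcel A∩Parcel B|: x∈[8,9], y∈[8,9] → 1·1 = 1.
|Parcel A∩Parcel C| = 1.2308.
|Parcel B∩Parcel C| = 6.1197.
|Parcel A∩Parcel B∩Parcel C| = 0.5385.
|Parcel A ∪ Parcel B ∪ Parcel C| = 88.5 − 8.3504 + 0.5385 = 80.69.

80.69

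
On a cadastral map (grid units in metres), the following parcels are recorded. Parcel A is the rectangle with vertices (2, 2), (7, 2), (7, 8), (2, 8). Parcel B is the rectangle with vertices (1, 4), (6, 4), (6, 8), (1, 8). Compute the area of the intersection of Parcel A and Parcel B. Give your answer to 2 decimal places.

16.00

|Parcel A∩Parcel B|: x∈[2,6], y∈[4,8] → 4·4 = 16.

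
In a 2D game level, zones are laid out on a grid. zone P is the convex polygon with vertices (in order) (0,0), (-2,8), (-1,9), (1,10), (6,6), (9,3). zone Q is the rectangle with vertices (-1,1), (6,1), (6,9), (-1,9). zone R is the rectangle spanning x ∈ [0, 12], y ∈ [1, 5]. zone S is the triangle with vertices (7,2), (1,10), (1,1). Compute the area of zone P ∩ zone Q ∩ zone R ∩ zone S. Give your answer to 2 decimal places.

The intersection is the polygon with vertices (5,1.667), (1,1), (1,5), (4.75,5), (6,3.333), (6,2).
By the shoelace formula its area is 16.79.

16.79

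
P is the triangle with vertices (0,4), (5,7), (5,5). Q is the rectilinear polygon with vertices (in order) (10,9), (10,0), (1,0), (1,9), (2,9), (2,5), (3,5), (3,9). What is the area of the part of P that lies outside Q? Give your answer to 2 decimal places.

0.70

|P| = 5, |P∩Q| = 4.3.
|P ∖ Q| = |P| − |P∩Q| = 5 − 4.3 = 0.70.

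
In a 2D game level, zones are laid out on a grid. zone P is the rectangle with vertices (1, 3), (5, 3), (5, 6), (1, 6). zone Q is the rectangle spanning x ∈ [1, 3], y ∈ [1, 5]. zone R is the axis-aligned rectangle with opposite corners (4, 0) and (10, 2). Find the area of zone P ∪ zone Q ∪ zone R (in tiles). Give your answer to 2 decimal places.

28.00

By inclusion–exclusion:
Individual areas: |zone P| = 12, |zone Q| = 8, |zone R| = 12.
|zone P∩zone Q|: x∈[1,3], y∈[3,5] → 2·2 = 4.
|zone P∩zone R| = 0 (no overlap).
|zone Q∩zone R| = 0 (no overlap).
|zone P∩zone Q∩zone R| = 0.
|zone P ∪ zone Q ∪ zone R| = 32 − 4 + 0 = 28.00.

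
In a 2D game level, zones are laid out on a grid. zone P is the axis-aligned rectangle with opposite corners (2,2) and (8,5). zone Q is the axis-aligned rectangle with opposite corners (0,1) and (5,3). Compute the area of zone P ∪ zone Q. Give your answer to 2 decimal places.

By inclusion–exclusion:
Individual areas: |zone P| = 18, |zone Q| = 10.
|zone P∩zone Q|: x∈[2,5], y∈[2,3] → 3·1 = 3.
|zone P ∪ zone Q| = 28 − 3 = 25.00.

25.00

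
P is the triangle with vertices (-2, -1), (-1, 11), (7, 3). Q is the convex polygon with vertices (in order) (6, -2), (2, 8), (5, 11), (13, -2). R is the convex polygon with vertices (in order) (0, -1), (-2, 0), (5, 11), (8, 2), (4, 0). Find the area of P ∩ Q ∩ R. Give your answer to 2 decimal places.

8.99

The intersection is the polygon with vertices (4.453,1.868), (2.421,6.947), (2.667,7.333), (7,3).
By the shoelace formula its area is 8.99.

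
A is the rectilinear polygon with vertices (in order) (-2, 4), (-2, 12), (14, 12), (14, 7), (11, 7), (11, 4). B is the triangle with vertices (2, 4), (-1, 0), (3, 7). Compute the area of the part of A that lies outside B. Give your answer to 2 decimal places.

|A| = 119, |A∩B| = 1.0714.
|A ∖ B| = |A| − |A∩B| = 119 − 1.0714 = 117.93.

117.93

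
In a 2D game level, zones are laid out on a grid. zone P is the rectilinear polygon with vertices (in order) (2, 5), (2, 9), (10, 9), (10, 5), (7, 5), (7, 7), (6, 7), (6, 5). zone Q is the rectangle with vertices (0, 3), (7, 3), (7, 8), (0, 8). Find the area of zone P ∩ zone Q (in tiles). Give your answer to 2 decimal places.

13.00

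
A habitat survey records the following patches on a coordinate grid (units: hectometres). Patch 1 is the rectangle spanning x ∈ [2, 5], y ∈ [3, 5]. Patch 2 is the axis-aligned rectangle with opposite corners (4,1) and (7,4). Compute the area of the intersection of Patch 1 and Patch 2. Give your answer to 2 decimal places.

|Patch 1∩Patch 2|: x∈[4,5], y∈[3,4] → 1·1 = 1.

1.00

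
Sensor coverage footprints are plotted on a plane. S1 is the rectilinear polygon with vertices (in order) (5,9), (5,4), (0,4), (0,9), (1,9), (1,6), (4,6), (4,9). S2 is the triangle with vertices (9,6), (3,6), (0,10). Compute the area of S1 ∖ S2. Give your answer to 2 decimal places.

13.96

|S1| = 16, |S1∩S2| = 2.0417.
|S1 ∖ S2| = |S1| − |S1∩S2| = 16 − 2.0417 = 13.96.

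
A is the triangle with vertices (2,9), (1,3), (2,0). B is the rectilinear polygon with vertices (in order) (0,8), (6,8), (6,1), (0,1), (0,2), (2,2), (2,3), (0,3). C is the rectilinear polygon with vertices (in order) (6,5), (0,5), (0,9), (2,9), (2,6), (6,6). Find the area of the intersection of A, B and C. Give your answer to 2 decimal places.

The intersection is the polygon with vertices (2,6), (2,5), (1.333,5), (1.833,8), (2,8).
By the shoelace formula its area is 1.25.

1.25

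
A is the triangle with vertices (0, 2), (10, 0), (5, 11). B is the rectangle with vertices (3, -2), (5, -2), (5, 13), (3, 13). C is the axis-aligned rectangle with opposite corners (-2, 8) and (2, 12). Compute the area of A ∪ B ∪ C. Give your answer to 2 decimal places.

By inclusion–exclusion:
Individual areas: |A| = 50, |B| = 30, |C| = 16.
|A∩B| = 16.
|A∩C| = 0.
|B∩C| = 0 (no overlap).
|A∩B∩C| = 0.
|A ∪ B ∪ C| = 96 − 16 + 0 = 80.00.

80.00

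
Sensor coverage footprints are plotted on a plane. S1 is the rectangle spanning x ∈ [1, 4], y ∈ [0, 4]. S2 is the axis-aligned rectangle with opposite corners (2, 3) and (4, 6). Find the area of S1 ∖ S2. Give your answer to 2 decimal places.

|S1∩S2|: x∈[2,4], y∈[3,4] → 2·1 = 2.
|S1| = 12.
|S1 ∖ S2| = |S1| − |S1∩S2| = 12 − 2 = 10.00.

10.00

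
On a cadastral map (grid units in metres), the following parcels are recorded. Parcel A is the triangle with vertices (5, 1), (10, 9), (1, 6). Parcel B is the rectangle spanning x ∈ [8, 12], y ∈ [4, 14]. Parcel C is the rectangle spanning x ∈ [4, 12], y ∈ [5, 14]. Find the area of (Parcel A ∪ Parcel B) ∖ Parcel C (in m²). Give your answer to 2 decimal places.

|Parcel A ∪ Parcel B| = 65.9667.
|(Parcel A ∪ Parcel B) ∩ Parcel C| = 46.4667.
|(Parcel A ∪ Parcel B) ∖ Parcel C| = 65.9667 − 46.4667 = 19.50.

19.50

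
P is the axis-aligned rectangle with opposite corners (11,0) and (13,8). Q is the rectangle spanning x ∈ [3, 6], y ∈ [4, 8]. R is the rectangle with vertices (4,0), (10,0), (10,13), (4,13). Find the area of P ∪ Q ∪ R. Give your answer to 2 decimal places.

98.00

By inclusion–exclusion:
Individual areas: |P| = 16, |Q| = 12, |R| = 78.
|P∩Q| = 0 (no overlap).
|P∩R| = 0 (no overlap).
|Q∩R|: x∈[4,6], y∈[4,8] → 2·4 = 8.
|P∩Q∩R| = 0.
|P ∪ Q ∪ R| = 106 − 8 + 0 = 98.00.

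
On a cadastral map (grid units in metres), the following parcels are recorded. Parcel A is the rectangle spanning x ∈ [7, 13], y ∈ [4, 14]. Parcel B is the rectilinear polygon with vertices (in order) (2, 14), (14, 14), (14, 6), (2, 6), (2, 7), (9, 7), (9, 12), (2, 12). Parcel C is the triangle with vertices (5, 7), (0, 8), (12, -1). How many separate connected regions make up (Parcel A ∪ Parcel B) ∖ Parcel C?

2

(Parcel A ∪ Parcel B) ∖ Parcel C splits into 2 disjoint pieces (area 79.3393, area 0.1667).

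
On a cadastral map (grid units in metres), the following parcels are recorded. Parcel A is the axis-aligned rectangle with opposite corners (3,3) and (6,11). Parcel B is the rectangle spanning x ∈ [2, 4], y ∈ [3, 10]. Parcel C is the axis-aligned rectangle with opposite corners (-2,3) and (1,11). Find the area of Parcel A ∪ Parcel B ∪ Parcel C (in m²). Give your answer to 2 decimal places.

By inclusion–exclusion:
Individual areas: |Parcel A| = 24, |Parcel B| = 14, |Parcel C| = 24.
|Parcel A∩Parcel B|: x∈[3,4], y∈[3,10] → 1·7 = 7.
|Parcel A∩Parcel C| = 0 (no overlap).
|Parcel B∩Parcel C| = 0 (no overlap).
|Parcel A∩Parcel B∩Parcel C| = 0.
|Parcel A ∪ Parcel B ∪ Parcel C| = 62 − 7 + 0 = 55.00.

55.00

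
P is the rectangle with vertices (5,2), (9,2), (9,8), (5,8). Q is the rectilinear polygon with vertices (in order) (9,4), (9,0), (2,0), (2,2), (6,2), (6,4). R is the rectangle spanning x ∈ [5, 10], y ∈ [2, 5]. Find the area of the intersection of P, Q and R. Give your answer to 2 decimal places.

6.00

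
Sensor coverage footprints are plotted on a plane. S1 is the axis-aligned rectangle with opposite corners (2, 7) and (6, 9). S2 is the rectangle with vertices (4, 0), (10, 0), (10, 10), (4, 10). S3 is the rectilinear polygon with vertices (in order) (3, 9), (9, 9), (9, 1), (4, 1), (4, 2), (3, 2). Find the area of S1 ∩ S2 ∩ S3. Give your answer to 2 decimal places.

4.00

The intersection is the polygon with vertices (6,7), (4,7), (4,9), (6,9).
By the shoelace formula its area is 4.00.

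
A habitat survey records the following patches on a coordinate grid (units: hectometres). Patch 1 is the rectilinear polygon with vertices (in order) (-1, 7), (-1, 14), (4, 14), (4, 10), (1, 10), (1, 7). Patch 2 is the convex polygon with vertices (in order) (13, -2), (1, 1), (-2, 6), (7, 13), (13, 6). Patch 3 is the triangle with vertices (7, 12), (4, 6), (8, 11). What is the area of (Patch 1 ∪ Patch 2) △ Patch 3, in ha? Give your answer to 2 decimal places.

158.07

|Patch 1 ∪ Patch 2| = 162.5714.
|(Patch 1 ∪ Patch 2) ∩ Patch 3| = 4.5.
|(Patch 1 ∪ Patch 2) △ Patch 3| = 162.5714 + 4.5 − 9 = 158.07.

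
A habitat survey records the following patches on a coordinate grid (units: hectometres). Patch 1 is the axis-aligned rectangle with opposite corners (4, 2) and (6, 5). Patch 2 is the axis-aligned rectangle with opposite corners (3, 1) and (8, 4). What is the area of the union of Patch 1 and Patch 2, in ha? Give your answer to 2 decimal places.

By inclusion–exclusion:
Individual areas: |Patch 1| = 6, |Patch 2| = 15.
|Patch 1∩Patch 2|: x∈[4,6], y∈[2,4] → 2·2 = 4.
|Patch 1 ∪ Patch 2| = 21 − 4 = 17.00.

17.00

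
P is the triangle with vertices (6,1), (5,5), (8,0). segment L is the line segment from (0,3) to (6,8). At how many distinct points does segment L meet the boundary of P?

The segment lies entirely outside P and never meets its boundary.

0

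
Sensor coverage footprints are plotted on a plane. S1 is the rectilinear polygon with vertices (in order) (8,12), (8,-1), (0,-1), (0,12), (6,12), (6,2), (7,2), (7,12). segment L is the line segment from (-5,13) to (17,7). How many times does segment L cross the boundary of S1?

The segment meets the boundary at (8,9.455), (7,9.727), (6,10), (0,11.636).

4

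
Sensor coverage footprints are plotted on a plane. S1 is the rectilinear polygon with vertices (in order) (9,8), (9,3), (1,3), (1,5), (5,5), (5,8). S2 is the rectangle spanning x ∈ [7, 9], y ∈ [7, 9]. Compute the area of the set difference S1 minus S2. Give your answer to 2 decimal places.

|S1| = 28, |S1∩S2| = 2.
|S1 ∖ S2| = |S1| − |S1∩S2| = 28 − 2 = 26.00.

26.00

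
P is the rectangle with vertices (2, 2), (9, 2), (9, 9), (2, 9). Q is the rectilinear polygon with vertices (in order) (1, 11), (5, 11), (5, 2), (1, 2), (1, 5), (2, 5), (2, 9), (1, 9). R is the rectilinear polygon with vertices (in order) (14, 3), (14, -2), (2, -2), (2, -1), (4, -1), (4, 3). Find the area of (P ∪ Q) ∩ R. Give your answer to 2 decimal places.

The region (P ∪ Q) ∩ R is the polygon with vertices (9,2), (5,2), (4,2), (4,3), (9,3).
By the shoelace formula its area is 5.00.

5.00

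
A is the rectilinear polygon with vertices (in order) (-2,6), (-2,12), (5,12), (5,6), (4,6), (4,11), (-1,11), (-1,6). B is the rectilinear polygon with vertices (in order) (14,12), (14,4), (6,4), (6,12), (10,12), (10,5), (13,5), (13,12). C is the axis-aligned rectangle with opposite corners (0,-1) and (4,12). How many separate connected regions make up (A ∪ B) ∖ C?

3

(A ∪ B) ∖ C splits into 3 disjoint pieces (area 7, area 6, area 43).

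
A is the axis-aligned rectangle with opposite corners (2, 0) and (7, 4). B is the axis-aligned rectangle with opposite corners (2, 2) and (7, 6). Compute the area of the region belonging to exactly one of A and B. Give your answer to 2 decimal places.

20.00

|A∩B|: x∈[2,7], y∈[2,4] → 5·2 = 10.
|A △ B| = |A| + |B| − 2·|A∩B| = 20 + 20 − 20 = 20.00.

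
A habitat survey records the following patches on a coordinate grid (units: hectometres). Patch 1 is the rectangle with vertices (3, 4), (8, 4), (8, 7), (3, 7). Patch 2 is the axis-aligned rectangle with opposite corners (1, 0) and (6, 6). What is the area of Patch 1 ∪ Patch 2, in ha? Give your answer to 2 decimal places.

39.00

By inclusion–exclusion:
Individual areas: |Patch 1| = 15, |Patch 2| = 30.
|Patch 1∩Patch 2|: x∈[3,6], y∈[4,6] → 3·2 = 6.
|Patch 1 ∪ Patch 2| = 45 − 6 = 39.00.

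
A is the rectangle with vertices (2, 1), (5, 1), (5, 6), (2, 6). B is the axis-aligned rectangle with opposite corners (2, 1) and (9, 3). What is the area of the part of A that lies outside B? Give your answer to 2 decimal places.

|A∩B|: x∈[2,5], y∈[1,3] → 3·2 = 6.
|A| = 15.
|A ∖ B| = |A| − |A∩B| = 15 − 6 = 9.00.

9.00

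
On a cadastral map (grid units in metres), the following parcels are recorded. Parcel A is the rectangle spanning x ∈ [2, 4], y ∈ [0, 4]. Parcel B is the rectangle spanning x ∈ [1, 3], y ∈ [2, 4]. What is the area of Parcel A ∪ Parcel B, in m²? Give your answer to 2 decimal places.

10.00

By inclusion–exclusion:
Individual areas: |Parcel A| = 8, |Parcel B| = 4.
|Parcel A∩Parcel B|: x∈[2,3], y∈[2,4] → 1·2 = 2.
|Parcel A ∪ Parcel B| = 12 − 2 = 10.00.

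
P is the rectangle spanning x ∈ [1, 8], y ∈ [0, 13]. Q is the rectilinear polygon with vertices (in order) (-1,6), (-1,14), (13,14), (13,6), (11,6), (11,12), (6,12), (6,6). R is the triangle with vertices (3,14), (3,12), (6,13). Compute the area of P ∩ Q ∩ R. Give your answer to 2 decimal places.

The intersection is the polygon with vertices (6,13), (3,12), (3,13).
By the shoelace formula its area is 1.50.

1.50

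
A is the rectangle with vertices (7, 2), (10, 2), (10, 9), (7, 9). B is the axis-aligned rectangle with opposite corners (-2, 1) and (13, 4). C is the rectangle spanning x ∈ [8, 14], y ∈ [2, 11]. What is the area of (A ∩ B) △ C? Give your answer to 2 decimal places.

|A ∩ B| = 6.
|(A ∩ B) ∩ C| = 4.
|(A ∩ B) △ C| = 6 + 54 − 8 = 52.00.

52.00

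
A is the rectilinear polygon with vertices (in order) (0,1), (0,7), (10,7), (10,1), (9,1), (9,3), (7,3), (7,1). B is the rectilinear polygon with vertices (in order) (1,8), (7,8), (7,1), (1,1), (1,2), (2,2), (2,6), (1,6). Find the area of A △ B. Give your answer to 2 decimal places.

30.00

|A| = 56, |B| = 38, |A∩B| = 32.
|A △ B| = |A| + |B| − 2·|A∩B| = 56 + 38 − 64 = 30.00.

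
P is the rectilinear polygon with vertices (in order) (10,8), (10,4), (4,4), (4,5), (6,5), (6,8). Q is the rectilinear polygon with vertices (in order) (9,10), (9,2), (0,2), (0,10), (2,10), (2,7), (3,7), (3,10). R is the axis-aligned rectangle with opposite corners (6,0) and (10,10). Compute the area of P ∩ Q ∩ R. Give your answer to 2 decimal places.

The intersection is the polygon with vertices (6,8), (9,8), (9,4), (6,4), (6,5).
By the shoelace formula its area is 12.00.

12.00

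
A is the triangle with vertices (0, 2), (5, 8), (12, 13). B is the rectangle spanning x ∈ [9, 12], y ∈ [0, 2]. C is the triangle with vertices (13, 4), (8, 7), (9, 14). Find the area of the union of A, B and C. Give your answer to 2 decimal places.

By inclusion–exclusion:
Individual areas: |A| = 8.5, |B| = 6, |C| = 19.
|A∩B| = 0.
|A∩C| = 0.8915.
|B∩C| = 0.
|A∩B∩C| = 0.
|A ∪ B ∪ C| = 33.5 − 0.8915 + 0 = 32.61.

32.61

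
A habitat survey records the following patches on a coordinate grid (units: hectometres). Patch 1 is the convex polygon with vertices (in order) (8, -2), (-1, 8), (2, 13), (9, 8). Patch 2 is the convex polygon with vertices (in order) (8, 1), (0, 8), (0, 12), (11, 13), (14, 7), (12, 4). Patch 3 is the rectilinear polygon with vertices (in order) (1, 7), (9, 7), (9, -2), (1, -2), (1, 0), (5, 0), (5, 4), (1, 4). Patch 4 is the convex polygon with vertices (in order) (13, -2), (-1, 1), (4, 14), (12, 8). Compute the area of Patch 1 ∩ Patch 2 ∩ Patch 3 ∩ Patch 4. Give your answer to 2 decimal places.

24.05

The intersection is the polygon with vertices (8,1), (5,3.625), (5,4), (4.571,4), (1.266,6.892), (1.308,7), (8.9,7), (8.324,1.243).
By the shoelace formula its area is 24.05.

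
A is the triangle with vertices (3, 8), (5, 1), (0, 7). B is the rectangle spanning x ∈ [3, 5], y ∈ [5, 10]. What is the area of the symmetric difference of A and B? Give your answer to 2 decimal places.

18.93

|A| = 11.5, |B| = 10, |A∩B| = 1.2857.
|A △ B| = |A| + |B| − 2·|A∩B| = 11.5 + 10 − 2.5714 = 18.93.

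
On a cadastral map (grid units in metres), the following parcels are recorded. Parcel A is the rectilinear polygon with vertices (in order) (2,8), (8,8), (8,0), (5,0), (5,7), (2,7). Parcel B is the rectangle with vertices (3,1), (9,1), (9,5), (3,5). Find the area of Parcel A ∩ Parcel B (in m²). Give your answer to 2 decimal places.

12.00

The intersection is the polygon with vertices (8,1), (5,1), (5,5), (8,5).
By the shoelace formula its area is 12.00.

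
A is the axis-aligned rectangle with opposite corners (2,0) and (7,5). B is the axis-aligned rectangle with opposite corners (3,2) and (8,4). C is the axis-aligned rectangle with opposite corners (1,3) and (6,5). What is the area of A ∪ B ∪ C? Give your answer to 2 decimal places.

29.00

By inclusion–exclusion:
Individual areas: |A| = 25, |B| = 10, |C| = 10.
|A∩B|: x∈[3,7], y∈[2,4] → 4·2 = 8.
|A∩C|: x∈[2,6], y∈[3,5] → 4·2 = 8.
|B∩C|: x∈[3,6], y∈[3,4] → 3·1 = 3.
|A∩B∩C| = 3.
|A ∪ B ∪ C| = 45 − 19 + 3 = 29.00.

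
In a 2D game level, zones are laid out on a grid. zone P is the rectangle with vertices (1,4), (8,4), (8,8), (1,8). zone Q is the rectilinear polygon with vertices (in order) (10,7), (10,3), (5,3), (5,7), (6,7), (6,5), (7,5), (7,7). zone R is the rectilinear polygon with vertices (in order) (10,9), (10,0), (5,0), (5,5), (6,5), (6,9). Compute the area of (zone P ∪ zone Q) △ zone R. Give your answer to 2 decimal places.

40.00

|zone P ∪ zone Q| = 39.
|(zone P ∪ zone Q) ∩ zone R| = 20.
|(zone P ∪ zone Q) △ zone R| = 39 + 41 − 40 = 40.00.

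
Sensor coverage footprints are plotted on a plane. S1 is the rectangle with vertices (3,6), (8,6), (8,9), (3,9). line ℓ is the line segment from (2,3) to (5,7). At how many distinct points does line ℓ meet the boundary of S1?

1

The segment meets the boundary at (4.25,6).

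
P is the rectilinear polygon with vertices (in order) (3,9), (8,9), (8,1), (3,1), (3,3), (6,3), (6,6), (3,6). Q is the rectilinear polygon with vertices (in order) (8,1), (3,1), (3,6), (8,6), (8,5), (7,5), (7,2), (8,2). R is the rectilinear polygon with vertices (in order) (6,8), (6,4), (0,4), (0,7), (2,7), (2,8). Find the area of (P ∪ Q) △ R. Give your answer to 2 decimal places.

|P ∪ Q| = 40.
|(P ∪ Q) ∩ R| = 12.
|(P ∪ Q) △ R| = 40 + 22 − 24 = 38.00.

38.00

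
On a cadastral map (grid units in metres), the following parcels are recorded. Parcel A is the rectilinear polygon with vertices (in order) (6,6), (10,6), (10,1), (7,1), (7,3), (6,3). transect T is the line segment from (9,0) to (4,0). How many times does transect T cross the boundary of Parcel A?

0

The segment lies entirely outside Parcel A and never meets its boundary.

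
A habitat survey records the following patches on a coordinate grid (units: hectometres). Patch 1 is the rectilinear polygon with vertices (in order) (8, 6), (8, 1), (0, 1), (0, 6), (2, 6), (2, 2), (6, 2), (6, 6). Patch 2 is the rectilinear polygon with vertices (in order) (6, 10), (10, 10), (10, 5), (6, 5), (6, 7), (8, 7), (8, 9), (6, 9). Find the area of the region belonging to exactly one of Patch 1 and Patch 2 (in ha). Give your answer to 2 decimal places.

36.00

|Patch 1| = 24, |Patch 2| = 16, |Patch 1∩Patch 2| = 2.
|Patch 1 △ Patch 2| = |Patch 1| + |Patch 2| − 2·|Patch 1∩Patch 2| = 24 + 16 − 4 = 36.00.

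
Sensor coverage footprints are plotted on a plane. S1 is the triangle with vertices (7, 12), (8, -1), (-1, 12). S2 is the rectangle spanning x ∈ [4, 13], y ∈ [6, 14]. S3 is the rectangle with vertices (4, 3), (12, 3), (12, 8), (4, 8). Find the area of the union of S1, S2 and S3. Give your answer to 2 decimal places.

By inclusion–exclusion:
Individual areas: |S1| = 52, |S2| = 72, |S3| = 40.
|S1∩S2| = 19.3846.
|S1∩S3| = 16.406.
|S2∩S3|: x∈[4,12], y∈[6,8] → 8·2 = 16.
|S1∩S2∩S3| = 6.7692.
|S1 ∪ S2 ∪ S3| = 164 − 51.7906 + 6.7692 = 118.98.

118.98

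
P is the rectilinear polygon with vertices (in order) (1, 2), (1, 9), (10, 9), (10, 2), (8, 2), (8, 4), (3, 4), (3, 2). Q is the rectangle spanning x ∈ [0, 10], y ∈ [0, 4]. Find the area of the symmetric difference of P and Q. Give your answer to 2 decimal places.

|P| = 53, |Q| = 40, |P∩Q| = 8.
|P △ Q| = |P| + |Q| − 2·|P∩Q| = 53 + 40 − 16 = 77.00.

77.00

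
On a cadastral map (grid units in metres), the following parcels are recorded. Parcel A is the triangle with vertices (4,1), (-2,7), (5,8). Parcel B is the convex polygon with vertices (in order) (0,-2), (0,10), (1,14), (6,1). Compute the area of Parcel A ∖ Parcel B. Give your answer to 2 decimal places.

4.81

|Parcel A| = 24, |Parcel A∩Parcel B| = 19.1935.
|Parcel A ∖ Parcel B| = |Parcel A| − |Parcel A∩Parcel B| = 24 − 19.1935 = 4.81.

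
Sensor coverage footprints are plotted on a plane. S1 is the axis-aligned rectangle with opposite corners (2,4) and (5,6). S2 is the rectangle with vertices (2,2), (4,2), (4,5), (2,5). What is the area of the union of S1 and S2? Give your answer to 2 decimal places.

10.00

By inclusion–exclusion:
Individual areas: |S1| = 6, |S2| = 6.
|S1∩S2|: x∈[2,4], y∈[4,5] → 2·1 = 2.
|S1 ∪ S2| = 12 − 2 = 10.00.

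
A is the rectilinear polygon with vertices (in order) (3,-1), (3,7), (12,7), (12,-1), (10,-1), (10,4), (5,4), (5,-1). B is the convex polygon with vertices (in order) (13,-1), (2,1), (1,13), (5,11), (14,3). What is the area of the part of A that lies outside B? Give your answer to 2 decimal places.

6.78

|A| = 47, |A∩B| = 40.2222.
|A ∖ B| = |A| − |A∩B| = 47 − 40.2222 = 6.78.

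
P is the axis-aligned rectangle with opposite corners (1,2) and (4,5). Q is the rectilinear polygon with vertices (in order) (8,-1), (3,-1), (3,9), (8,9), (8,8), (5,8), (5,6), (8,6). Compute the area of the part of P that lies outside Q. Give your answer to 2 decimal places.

|P| = 9, |P∩Q| = 3.
|P ∖ Q| = |P| − |P∩Q| = 9 − 3 = 6.00.

6.00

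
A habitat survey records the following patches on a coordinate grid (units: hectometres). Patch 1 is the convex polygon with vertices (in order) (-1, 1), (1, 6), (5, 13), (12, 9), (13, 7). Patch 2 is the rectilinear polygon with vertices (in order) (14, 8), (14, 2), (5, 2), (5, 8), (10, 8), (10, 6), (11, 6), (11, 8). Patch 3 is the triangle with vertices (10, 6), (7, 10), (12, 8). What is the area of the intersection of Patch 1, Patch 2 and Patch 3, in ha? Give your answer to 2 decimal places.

2.00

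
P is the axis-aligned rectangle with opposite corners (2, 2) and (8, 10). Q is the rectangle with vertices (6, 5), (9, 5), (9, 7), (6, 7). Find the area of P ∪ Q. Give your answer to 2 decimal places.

50.00

By inclusion–exclusion:
Individual areas: |P| = 48, |Q| = 6.
|P∩Q|: x∈[6,8], y∈[5,7] → 2·2 = 4.
|P ∪ Q| = 54 − 4 = 50.00.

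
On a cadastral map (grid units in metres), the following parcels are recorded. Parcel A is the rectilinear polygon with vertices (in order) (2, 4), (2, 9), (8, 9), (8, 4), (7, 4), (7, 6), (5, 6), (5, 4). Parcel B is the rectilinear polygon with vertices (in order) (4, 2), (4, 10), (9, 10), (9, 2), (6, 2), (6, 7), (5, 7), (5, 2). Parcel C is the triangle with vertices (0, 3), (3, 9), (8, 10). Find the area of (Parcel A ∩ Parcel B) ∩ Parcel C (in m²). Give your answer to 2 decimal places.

The region (Parcel A ∩ Parcel B) ∩ Parcel C is the polygon with vertices (4,9), (6.857,9), (4,6.5).
By the shoelace formula its area is 3.57.

3.57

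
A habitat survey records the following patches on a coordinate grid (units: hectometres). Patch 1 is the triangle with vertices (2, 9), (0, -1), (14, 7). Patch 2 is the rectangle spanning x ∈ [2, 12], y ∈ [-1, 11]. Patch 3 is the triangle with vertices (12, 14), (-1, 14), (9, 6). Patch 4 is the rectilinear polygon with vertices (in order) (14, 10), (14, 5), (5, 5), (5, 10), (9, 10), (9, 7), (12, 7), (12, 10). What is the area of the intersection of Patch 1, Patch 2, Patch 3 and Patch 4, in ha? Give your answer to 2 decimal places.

2.84

The intersection is the polygon with vertices (9,6), (6.105,8.316), (9,7.833), (9,7), (9.375,7).
By the shoelace formula its area is 2.84.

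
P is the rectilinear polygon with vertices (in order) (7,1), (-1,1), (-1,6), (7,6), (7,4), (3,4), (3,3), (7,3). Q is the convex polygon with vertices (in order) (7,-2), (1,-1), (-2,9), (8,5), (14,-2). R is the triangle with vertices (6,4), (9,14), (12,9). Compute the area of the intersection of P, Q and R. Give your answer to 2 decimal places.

The intersection is the polygon with vertices (7,5.4), (7,4.833), (6,4), (6.482,5.607).
By the shoelace formula its area is 0.75.

0.75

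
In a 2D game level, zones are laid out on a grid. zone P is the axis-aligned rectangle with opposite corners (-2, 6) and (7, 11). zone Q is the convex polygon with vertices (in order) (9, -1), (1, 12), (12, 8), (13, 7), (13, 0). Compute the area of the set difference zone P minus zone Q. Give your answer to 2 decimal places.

27.69

|zone P| = 45, |zone P∩zone Q| = 17.3103.
|zone P ∖ zone Q| = |zone P| − |zone P∩zone Q| = 45 − 17.3103 = 27.69.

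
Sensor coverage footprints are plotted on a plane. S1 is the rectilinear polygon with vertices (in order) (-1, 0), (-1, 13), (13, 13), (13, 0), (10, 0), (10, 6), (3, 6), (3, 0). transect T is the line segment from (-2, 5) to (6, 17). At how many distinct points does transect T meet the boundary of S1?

2

The segment meets the boundary at (3.333,13), (-1,6.5).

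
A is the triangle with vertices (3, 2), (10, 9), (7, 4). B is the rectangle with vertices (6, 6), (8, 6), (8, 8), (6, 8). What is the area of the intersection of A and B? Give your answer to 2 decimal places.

0.50

The intersection is the polygon with vertices (8,7), (8,6), (7,6).
By the shoelace formula its area is 0.50.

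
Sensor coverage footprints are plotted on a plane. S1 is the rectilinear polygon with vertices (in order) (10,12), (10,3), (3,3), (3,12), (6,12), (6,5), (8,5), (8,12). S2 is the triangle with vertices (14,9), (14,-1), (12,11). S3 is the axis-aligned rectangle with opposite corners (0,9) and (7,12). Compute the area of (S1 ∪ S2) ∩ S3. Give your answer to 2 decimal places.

The region (S1 ∪ S2) ∩ S3 is the polygon with vertices (3,12), (6,12), (6,9), (3,9).
By the shoelace formula its area is 9.00.

9.00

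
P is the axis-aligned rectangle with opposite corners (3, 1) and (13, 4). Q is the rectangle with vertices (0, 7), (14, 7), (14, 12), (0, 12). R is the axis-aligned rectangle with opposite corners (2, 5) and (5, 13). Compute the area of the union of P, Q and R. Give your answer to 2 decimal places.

By inclusion–exclusion:
Individual areas: |P| = 30, |Q| = 70, |R| = 24.
|P∩Q| = 0 (no overlap).
|P∩R| = 0 (no overlap).
|Q∩R|: x∈[2,5], y∈[7,12] → 3·5 = 15.
|P∩Q∩R| = 0.
|P ∪ Q ∪ R| = 124 − 15 + 0 = 109.00.

109.00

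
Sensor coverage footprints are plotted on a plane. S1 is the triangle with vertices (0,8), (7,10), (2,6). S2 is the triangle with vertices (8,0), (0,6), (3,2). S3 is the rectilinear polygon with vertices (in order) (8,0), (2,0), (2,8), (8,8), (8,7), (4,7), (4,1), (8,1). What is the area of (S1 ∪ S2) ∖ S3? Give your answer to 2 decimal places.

|S1 ∪ S2| = 16.
|(S1 ∪ S2) ∩ S3| = 6.1167.
|(S1 ∪ S2) ∖ S3| = 16 − 6.1167 = 9.88.

9.88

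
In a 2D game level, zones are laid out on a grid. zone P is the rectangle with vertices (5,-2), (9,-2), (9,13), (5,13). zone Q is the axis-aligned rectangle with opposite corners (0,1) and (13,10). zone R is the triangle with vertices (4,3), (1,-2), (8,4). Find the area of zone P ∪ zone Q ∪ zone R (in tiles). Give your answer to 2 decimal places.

By inclusion–exclusion:
Individual areas: |zone P| = 60, |zone Q| = 117, |zone R| = 8.5.
|zone P∩zone Q|: x∈[5,9], y∈[1,10] → 4·9 = 36.
|zone P∩zone R| = 2.7321.
|zone Q∩zone R| = 5.95.
|zone P∩zone Q∩zone R| = 2.7321.
|zone P ∪ zone Q ∪ zone R| = 185.5 − 44.6821 + 2.7321 = 143.55.

143.55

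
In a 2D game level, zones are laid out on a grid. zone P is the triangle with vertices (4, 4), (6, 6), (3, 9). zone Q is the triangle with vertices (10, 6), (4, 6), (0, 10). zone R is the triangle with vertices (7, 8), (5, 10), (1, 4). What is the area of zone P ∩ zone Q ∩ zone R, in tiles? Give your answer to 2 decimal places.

2.21

The intersection is the polygon with vertices (3.5,6.5), (3.308,7.462), (3.8,8.2), (5.2,6.8), (4,6).
By the shoelace formula its area is 2.21.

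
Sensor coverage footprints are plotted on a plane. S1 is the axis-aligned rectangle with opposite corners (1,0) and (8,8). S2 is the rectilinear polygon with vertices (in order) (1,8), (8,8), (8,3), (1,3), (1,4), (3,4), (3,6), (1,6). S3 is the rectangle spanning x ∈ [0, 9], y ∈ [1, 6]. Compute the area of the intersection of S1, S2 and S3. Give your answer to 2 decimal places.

17.00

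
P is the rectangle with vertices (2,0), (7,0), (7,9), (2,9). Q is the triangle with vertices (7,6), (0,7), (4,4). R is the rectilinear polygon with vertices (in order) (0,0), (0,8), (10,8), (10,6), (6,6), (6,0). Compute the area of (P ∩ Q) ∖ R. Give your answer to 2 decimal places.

|P ∩ Q| = 7.2857.
|(P ∩ Q) ∩ R| = 6.9524.
|(P ∩ Q) ∖ R| = 7.2857 − 6.9524 = 0.33.

0.33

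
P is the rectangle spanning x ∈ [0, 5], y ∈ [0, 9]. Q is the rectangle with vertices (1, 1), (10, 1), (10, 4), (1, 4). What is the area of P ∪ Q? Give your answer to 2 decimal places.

By inclusion–exclusion:
Individual areas: |P| = 45, |Q| = 27.
|P∩Q|: x∈[1,5], y∈[1,4] → 4·3 = 12.
|P ∪ Q| = 72 − 12 = 60.00.

60.00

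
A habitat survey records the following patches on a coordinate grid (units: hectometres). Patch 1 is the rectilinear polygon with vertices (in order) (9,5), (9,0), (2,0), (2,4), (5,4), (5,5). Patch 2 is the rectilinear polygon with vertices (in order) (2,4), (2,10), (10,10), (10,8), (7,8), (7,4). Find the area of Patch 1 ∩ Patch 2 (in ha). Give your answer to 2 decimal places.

2.00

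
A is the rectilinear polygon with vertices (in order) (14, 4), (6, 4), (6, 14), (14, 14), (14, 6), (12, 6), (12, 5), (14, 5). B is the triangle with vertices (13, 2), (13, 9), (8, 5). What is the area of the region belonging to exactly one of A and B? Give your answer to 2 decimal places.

69.17

|A| = 78, |B| = 17.5, |A∩B| = 13.1667.
|A △ B| = |A| + |B| − 2·|A∩B| = 78 + 17.5 − 26.3333 = 69.17.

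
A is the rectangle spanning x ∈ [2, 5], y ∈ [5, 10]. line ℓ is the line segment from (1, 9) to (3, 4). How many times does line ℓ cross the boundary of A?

2

The segment meets the boundary at (2.6,5), (2,6.5).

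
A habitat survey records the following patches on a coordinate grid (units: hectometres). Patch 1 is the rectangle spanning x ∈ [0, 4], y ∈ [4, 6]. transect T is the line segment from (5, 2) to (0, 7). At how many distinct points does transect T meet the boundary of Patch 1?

The segment meets the boundary at (1,6), (3,4).

2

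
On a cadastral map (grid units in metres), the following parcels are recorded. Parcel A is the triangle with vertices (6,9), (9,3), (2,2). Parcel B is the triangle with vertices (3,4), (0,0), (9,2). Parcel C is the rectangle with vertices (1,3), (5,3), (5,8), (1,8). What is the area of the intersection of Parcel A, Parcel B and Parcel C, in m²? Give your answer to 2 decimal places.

1.48

The intersection is the polygon with vertices (3.12,3.96), (5,3.333), (5,3), (2.571,3).
By the shoelace formula its area is 1.48.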